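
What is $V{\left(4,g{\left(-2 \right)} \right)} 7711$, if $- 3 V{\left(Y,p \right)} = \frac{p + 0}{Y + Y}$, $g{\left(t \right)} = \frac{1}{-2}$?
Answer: $\frac{7711}{48} \approx 160.65$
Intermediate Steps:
$g{\left(t \right)} = - \frac{1}{2}$
$V{\left(Y,p \right)} = - \frac{p}{6 Y}$ ($V{\left(Y,p \right)} = - \frac{\left(p + 0\right) \frac{1}{Y + Y}}{3} = - \frac{p \frac{1}{2 Y}}{3} = - \frac{\frac{1}{2} p \frac{1}{Y}}{3} = - \frac{p}{6 Y}$)
$V{\left(4,g{\left(-2 \right)} \right)} 7711 = \left(- \frac{1}{6}\right) \left(- \frac{1}{2}\right) \frac{1}{4} \cdot 7711 = \frac{1}{48} \cdot 7711 = \frac{7711}{48}$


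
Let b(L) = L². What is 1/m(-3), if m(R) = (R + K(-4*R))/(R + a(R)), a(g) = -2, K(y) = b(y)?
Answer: -5/141 ≈ -0.035461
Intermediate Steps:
K(y) = y²
m(R) = (R + 16*R²)/(-2 + R) (m(R) = (R + (-4*R)²)/(R - 2) = (R + 16*R²)/(-2 + R))
1/m(-3) = 1/(-3*(1 + 16*(-3))/(-2 - 3)) = 1/(-3*(1 - 48)/(-5)) = 1/(-3*(-⅕)*(-47)) = 1/(-141/5) = -5/141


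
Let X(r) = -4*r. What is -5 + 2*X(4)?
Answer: -37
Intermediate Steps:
-5 + 2*X(4) = -5 + 2*(-4*4) = -5 + 2*(-16) = -5 - 32 = -37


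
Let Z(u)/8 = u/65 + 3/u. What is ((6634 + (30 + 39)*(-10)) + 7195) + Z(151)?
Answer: 129143253/9815 ≈ 13158.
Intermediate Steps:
Z(u) = 24/u + 8*u/65 (Z(u) = 8*(u/65 + 3/u) = 8*(3/u + u/65) = 24/u + 8*u/65)
((6634 + (30 + 39)*(-10)) + 7195) + Z(151) = ((6634 + (30 + 39)*(-10)) + 7195) + (24/151 + (8/65)*151) = ((6634 + 69*(-10)) + 7195) + (24*(1/151) + 1208/65) = ((6634 - 690) + 7195) + (24/151 + 1208/65) = (5944 + 7195) + 183968/9815 = 13139 + 183968/9815 = 129143253/9815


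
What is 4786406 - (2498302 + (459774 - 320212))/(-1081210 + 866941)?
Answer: 341860355026/71423 ≈ 4.7864e+6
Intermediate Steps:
4786406 - (2498302 + (459774 - 320212))/(-1081210 + 866941) = 4786406 - (2498302 + 139562)/(-214269) = 4786406 - 2637864*(-1)/214269 = 4786406 - 1*(-879288/71423) = 4786406 + 879288/71423 = 341860355026/71423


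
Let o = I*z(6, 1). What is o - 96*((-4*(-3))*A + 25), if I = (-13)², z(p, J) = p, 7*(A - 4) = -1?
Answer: -40806/7 ≈ -5829.4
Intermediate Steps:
A = 27/7 (A = 4 + (⅐)*(-1) = 4 - ⅐ = 27/7 ≈ 3.8571)
I = 169
o = 1014 (o = 169*6 = 1014)
o - 96*((-4*(-3))*A + 25) = 1014 - 96*(-4*(-3)*(27/7) + 25) = 1014 - 96*(12*(27/7) + 25) = 1014 - 96*(324/7 + 25) = 1014 - 96*499/7 = 1014 - 47904/7 = -40806/7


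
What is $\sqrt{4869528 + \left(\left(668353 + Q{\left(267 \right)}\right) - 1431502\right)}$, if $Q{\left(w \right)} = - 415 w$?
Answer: $\sqrt{3995574} \approx 1998.9$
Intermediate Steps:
$\sqrt{4869528 + \left(\left(668353 + Q{\left(267 \right)}\right) - 1431502\right)} = \sqrt{4869528 + \left(\left(668353 - 110805\right) - 1431502\right)} = \sqrt{4869528 + \left(557548 - 1431502\right)} = \sqrt{4869528 - 873954} = \sqrt{3995574}$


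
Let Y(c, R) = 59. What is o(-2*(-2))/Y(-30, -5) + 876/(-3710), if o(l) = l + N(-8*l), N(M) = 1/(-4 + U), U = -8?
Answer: -222919/1313340 ≈ -0.16973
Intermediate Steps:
N(M) = -1/12 (N(M) = 1/(-4 - 8) = 1/(-12) = -1/12)
o(l) = -1/12 + l (o(l) = l - 1/12 = -1/12 + l)
o(-2*(-2))/Y(-30, -5) + 876/(-3710) = (-1/12 - 2*(-2))/59 + 876/(-3710) = (-1/12 + 4)*(1/59) + 876*(-1/3710) = (47/12)*(1/59) - 438/1855 = 47/708 - 438/1855 = -222919/1313340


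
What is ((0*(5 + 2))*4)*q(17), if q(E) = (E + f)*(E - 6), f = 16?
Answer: 0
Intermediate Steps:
q(E) = (-6 + E)*(16 + E) (q(E) = (E + 16)*(E - 6) = (16 + E)*(-6 + E) = (-6 + E)*(16 + E))
((0*(5 + 2))*4)*q(17) = ((0*(5 + 2))*4)*(-96 + 17² + 10*17) = ((0*7)*4)*(-96 + 289 + 170) = (0*4)*363 = 0*363 = 0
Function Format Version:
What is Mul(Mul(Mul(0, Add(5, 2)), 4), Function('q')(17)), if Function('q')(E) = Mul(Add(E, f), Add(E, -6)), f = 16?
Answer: 0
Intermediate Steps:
Function('q')(E) = Mul(Add(-6, E), Add(16, E)) (Function('q')(E) = Mul(Add(E, 16), Add(E, -6)) = Mul(Add(16, E), Add(-6, E)) = Mul(Add(-6, E), Add(16, E)))
Mul(Mul(Mul(0, Add(5, 2)), 4), Function('q')(17)) = Mul(Mul(Mul(0, Add(5, 2)), 4), Add(-96, Pow(17, 2), Mul(10, 17))) = Mul(Mul(Mul(0, 7), 4), Add(-96, 289, 170)) = Mul(Mul(0, 4), 363) = Mul(0, 363) = 0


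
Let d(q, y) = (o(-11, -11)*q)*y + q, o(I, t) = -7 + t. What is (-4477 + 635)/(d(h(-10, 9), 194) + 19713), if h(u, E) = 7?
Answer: 1921/2362 ≈ 0.81329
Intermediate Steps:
d(q, y) = q - 18*q*y (d(q, y) = ((-7 - 11)*q)*y + q = (-18*q)*y + q = -18*q*y + q = q - 18*q*y)
(-4477 + 635)/(d(h(-10, 9), 194) + 19713) = (-4477 + 635)/(7*(1 - 18*194) + 19713) = -3842/(7*(1 - 3492) + 19713) = -3842/(7*(-3491) + 19713) = -3842/(-24437 + 19713) = -3842/(-4724) = -3842*(-1/4724) = 1921/2362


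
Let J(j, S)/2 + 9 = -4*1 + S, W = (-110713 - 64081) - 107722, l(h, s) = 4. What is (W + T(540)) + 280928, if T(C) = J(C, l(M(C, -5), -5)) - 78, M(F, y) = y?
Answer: -1684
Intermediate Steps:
W = -282516 (W = -174794 - 107722 = -282516)
J(j, S) = -26 + 2*S (J(j, S) = -18 + 2*(-4*1 + S) = -18 + 2*(-4 + S) = -18 + (-8 + 2*S) = -26 + 2*S)
T(C) = -96 (T(C) = (-26 + 2*4) - 78 = (-26 + 8) - 78 = -18 - 78 = -96)
(W + T(540)) + 280928 = (-282516 - 96) + 280928 = -282612 + 280928 = -1684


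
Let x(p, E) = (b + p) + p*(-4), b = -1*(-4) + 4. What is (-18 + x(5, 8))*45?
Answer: -1125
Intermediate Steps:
b = 8 (b = 4 + 4 = 8)
x(p, E) = 8 - 3*p (x(p, E) = (8 + p) + p*(-4) = (8 + p) - 4*p = 8 - 3*p)
(-18 + x(5, 8))*45 = (-18 + (8 - 3*5))*45 = (-18 + (8 - 15))*45 = (-18 - 7)*45 = -25*45 = -1125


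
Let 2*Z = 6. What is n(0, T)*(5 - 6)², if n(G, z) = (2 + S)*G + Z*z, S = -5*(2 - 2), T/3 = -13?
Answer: -117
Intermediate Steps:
T = -39 (T = 3*(-13) = -39)
S = 0 (S = -5*0 = 0)
Z = 3 (Z = (½)*6 = 3)
n(G, z) = 2*G + 3*z (n(G, z) = (2 + 0)*G + 3*z = 2*G + 3*z)
n(0, T)*(5 - 6)² = (2*0 + 3*(-39))*(5 - 6)² = (0 - 117)*(-1)² = -117*1 = -117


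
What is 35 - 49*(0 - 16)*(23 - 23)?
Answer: 35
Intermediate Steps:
35 - 49*(0 - 16)*(23 - 23) = 35 - (-784)*0 = 35 - 49*0 = 35 + 0 = 35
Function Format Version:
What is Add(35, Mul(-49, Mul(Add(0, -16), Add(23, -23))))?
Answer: 35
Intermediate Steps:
Add(35, Mul(-49, Mul(Add(0, -16), Add(23, -23)))) = Add(35, Mul(-49, Mul(-16, 0))) = Add(35, Mul(-49, 0)) = Add(35, 0) = 35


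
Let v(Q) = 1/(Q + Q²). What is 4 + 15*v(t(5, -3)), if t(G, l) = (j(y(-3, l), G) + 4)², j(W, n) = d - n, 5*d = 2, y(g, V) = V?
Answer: 3533/102 ≈ 34.637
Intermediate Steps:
d = ⅖ (d = (⅕)*2 = ⅖ ≈ 0.40000)
j(W, n) = ⅖ - n
t(G, l) = (22/5 - G)² (t(G, l) = ((⅖ - G) + 4)² = (22/5 - G)²)
4 + 15*v(t(5, -3)) = 4 + 15*(1/((((-22 + 5*5)²/25))*(1 + (-22 + 5*5)²/25))) = 4 + 15*(1/((((-22 + 25)²/25))*(1 + (-22 + 25)²/25))) = 4 + 15*(1/((((1/25)*3²))*(1 + (1/25)*3²))) = 4 + 15*(1/((((1/25)*9))*(1 + (1/25)*9))) = 4 + 15*(1/((9/25)*(1 + 9/25))) = 4 + 15*(25/(9*(34/25))) = 4 + 15*((25/9)*(25/34)) = 4 + 15*(625/306) = 4 + 3125/102 = 3533/102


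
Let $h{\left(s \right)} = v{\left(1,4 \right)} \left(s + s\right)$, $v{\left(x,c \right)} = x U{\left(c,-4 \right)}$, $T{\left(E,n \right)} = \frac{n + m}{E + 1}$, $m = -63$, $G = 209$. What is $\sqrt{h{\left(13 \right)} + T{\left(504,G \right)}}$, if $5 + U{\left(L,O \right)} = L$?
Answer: $\frac{2 i \sqrt{1639230}}{505} \approx 5.0706 i$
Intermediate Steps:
$U{\left(L,O \right)} = -5 + L$
$T{\left(E,n \right)} = \frac{-63 + n}{1 + E}$ ($T{\left(E,n \right)} = \frac{n - 63}{E + 1} = \frac{-63 + n}{1 + E}$)
$v{\left(x,c \right)} = x \left(-5 + c\right)$
$h{\left(s \right)} = - 2 s$ ($h{\left(s \right)} = 1 \left(-5 + 4\right) \left(s + s\right) = 1 \left(-1\right) 2 s = - 2 s$)
$\sqrt{h{\left(13 \right)} + T{\left(504,G \right)}} = \sqrt{\left(-2\right) 13 + \frac{-63 + 209}{1 + 504}} = \sqrt{-26 + \frac{1}{505} \cdot 146} = \sqrt{-26 + \frac{146}{505}} = \sqrt{- \frac{12984}{505}} = \frac{2 i \sqrt{1639230}}{505}$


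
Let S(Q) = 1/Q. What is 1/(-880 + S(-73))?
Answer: -73/64241 ≈ -0.0011363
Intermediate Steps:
1/(-880 + S(-73)) = 1/(-880 + 1/(-73)) = 1/(-880 - 1/73) = 1/(-64241/73) = -73/64241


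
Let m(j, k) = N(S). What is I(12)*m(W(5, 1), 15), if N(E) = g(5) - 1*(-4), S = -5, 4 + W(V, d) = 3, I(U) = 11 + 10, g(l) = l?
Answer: 189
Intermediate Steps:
I(U) = 21
W(V, d) = -1 (W(V, d) = -4 + 3 = -1)
N(E) = 9 (N(E) = 5 - 1*(-4) = 5 + 4 = 9)
m(j, k) = 9
I(12)*m(W(5, 1), 15) = 21*9 = 189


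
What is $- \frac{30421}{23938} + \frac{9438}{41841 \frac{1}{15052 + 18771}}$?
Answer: $\frac{2546750266517}{333863286} \approx 7628.1$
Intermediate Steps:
$- \frac{30421}{23938} + \frac{9438}{41841 \frac{1}{15052 + 18771}} = \left(-30421\right) \frac{1}{23938} + \frac{9438}{41841 \cdot \frac{1}{33823}} = - \frac{30421}{23938} + \frac{9438}{41841 \cdot \frac{1}{33823}} = - \frac{30421}{23938} + \frac{9438}{\frac{41841}{33823}} = - \frac{30421}{23938} + 9438 \cdot \frac{33823}{41841} = - \frac{30421}{23938} + \frac{106407158}{13947} = \frac{2546750266517}{333863286}$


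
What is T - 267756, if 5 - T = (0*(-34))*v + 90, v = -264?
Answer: -267841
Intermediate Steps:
T = -85 (T = 5 - ((0*(-34))*(-264) + 90) = 5 - (0*(-264) + 90) = 5 - (0 + 90) = 5 - 1*90 = 5 - 90 = -85)
T - 267756 = -85 - 267756 = -267841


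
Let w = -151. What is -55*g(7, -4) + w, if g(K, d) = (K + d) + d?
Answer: -96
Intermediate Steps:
g(K, d) = K + 2*d
-55*g(7, -4) + w = -55*(7 + 2*(-4)) - 151 = -55*(7 - 8) - 151 = -55*(-1) - 151 = 55 - 151 = -96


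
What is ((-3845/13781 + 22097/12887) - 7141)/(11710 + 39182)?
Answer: -1267956261085/9038202756324 ≈ -0.14029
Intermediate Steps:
((-3845/13781 + 22097/12887) - 7141)/(11710 + 39182) = ((-3845*1/13781 + 22097*(1/12887)) - 7141)/50892 = ((-3845/13781 + 22097/12887) - 7141)*(1/50892) = (254968242/177595747 - 7141)*(1/50892) = -1267956261085/177595747*1/50892 = -1267956261085/9038202756324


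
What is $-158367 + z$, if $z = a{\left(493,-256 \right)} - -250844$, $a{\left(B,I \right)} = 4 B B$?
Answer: $1064673$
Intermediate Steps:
$a{\left(B,I \right)} = 4 B^{2}$
$z = 1223040$ ($z = 4 \cdot 493^{2} - -250844 = 4 \cdot 243049 + 250844 = 972196 + 250844 = 1223040$)
$-158367 + z = -158367 + 1223040 = 1064673$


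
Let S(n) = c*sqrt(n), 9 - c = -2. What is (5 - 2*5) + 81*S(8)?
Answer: -5 + 1782*sqrt(2) ≈ 2515.1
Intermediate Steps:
c = 11 (c = 9 - 1*(-2) = 9 + 2 = 11)
S(n) = 11*sqrt(n)
(5 - 2*5) + 81*S(8) = (5 - 2*5) + 81*(11*sqrt(8)) = (5 - 10) + 81*(11*(2*sqrt(2))) = -5 + 81*(22*sqrt(2)) = -5 + 1782*sqrt(2)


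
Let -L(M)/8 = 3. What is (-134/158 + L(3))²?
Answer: 3853369/6241 ≈ 617.43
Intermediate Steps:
L(M) = -24 (L(M) = -8*3 = -24)
(-134/158 + L(3))² = (-134/158 - 24)² = (-134*1/158 - 24)² = (-67/79 - 24)² = (-1963/79)² = 3853369/6241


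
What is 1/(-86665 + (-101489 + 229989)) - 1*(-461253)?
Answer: 19296519256/41835 ≈ 4.6125e+5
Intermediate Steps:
1/(-86665 + (-101489 + 229989)) - 1*(-461253) = 1/(-86665 + 128500) + 461253 = 1/41835 + 461253 = 19296519256/41835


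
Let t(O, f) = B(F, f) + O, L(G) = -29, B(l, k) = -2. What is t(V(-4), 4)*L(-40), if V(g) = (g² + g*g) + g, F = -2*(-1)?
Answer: -754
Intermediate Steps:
F = 2
V(g) = g + 2*g² (V(g) = (g² + g²) + g = 2*g² + g = g + 2*g²)
t(O, f) = -2 + O
t(V(-4), 4)*L(-40) = (-2 - 4*(1 + 2*(-4)))*(-29) = (-2 - 4*(1 - 8))*(-29) = (-2 - 4*(-7))*(-29) = (-2 + 28)*(-29) = 26*(-29) = -754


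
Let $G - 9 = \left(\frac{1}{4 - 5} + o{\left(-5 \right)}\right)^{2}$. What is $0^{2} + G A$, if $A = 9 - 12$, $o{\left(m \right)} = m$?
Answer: $-135$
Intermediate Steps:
$G = 45$ ($G = 9 + \left(\frac{1}{4 - 5} - 5\right)^{2} = 9 + \left(\frac{1}{-1} - 5\right)^{2} = 9 + \left(-1 - 5\right)^{2} = 9 + \left(-6\right)^{2} = 9 + 36 = 45$)
$A = -3$ ($A = 9 - 12 = -3$)
$0^{2} + G A = 0^{2} + 45 \left(-3\right) = 0 - 135 = -135$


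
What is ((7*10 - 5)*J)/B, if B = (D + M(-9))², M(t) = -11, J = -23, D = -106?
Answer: -115/1053 ≈ -0.10921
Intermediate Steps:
B = 13689 (B = (-106 - 11)² = (-117)² = 13689)
((7*10 - 5)*J)/B = ((7*10 - 5)*(-23))/13689 = ((70 - 5)*(-23))*(1/13689) = (65*(-23))*(1/13689) = -1495*1/13689 = -115/1053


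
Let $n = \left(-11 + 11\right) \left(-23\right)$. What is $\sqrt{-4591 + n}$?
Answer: $i \sqrt{4591} \approx 67.757 i$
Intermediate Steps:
$n = 0$ ($n = 0 \left(-23\right) = 0$)
$\sqrt{-4591 + n} = \sqrt{-4591 + 0} = \sqrt{-4591} = i \sqrt{4591}$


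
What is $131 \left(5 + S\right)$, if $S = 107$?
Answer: $14672$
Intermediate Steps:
$131 \left(5 + S\right) = 131 \left(5 + 107\right) = 131 \cdot 112 = 14672$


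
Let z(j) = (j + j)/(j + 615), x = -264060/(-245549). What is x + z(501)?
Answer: 90121843/45672114 ≈ 1.9732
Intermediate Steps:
x = 264060/245549 (x = -264060*(-1/245549) = 264060/245549 ≈ 1.0754)
z(j) = 2*j/(615 + j) (z(j) = (2*j)/(615 + j) = 2*j/(615 + j))
x + z(501) = 264060/245549 + 2*501/(615 + 501) = 264060/245549 + 2*501/1116 = 264060/245549 + 2*501*(1/1116) = 264060/245549 + 167/186 = 90121843/45672114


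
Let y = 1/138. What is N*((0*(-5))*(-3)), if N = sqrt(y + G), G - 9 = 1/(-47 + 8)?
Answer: 0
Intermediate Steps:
G = 350/39 (G = 9 + 1/(-47 + 8) = 9 + 1/(-39) = 9 - 1/39 = 350/39 ≈ 8.9744)
y = 1/138 ≈ 0.0072464
N = sqrt(3211858)/598 (N = sqrt(1/138 + 350/39) = sqrt(5371/598) = sqrt(3211858)/598 ≈ 2.9969)
N*((0*(-5))*(-3)) = (sqrt(3211858)/598)*((0*(-5))*(-3)) = (sqrt(3211858)/598)*(0*(-3)) = (sqrt(3211858)/598)*0 = 0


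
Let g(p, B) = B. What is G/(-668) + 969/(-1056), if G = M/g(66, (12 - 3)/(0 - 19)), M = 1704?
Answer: 787873/176352 ≈ 4.4676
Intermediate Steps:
G = -10792/3 (G = 1704/(((12 - 3)/(0 - 19))) = 1704/((9/(-19))) = 1704/((9*(-1/19))) = 1704/(-9/19) = 1704*(-19/9) = -10792/3 ≈ -3597.3)
G/(-668) + 969/(-1056) = -10792/3/(-668) + 969/(-1056) = -10792/3*(-1/668) + 969*(-1/1056) = 2698/501 - 323/352 = 787873/176352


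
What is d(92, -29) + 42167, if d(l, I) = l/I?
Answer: 1222751/29 ≈ 42164.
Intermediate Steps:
d(92, -29) + 42167 = 92/(-29) + 42167 = 92*(-1/29) + 42167 = -92/29 + 42167 = 1222751/29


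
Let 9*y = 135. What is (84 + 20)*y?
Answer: 1560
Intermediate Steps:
y = 15 (y = (⅑)*135 = 15)
(84 + 20)*y = (84 + 20)*15 = 104*15 = 1560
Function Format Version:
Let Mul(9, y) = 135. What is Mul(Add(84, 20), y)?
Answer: 1560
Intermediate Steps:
y = 15 (y = Mul(Rational(1, 9), 135) = 15)
Mul(Add(84, 20), y) = Mul(Add(84, 20), 15) = Mul(104, 15) = 1560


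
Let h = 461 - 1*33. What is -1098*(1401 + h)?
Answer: -2008242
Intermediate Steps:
h = 428 (h = 461 - 33 = 428)
-1098*(1401 + h) = -1098*(1401 + 428) = -1098*1829 = -1*2008242 = -2008242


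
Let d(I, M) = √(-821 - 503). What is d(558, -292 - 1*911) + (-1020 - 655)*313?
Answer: -524275 + 2*I*√331 ≈ -5.2428e+5 + 36.387*I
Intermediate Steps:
d(I, M) = 2*I*√331 (d(I, M) = √(-1324) = 2*I*√331)
d(558, -292 - 1*911) + (-1020 - 655)*313 = 2*I*√331 + (-1020 - 655)*313 = 2*I*√331 - 1675*313 = 2*I*√331 - 524275 = -524275 + 2*I*√331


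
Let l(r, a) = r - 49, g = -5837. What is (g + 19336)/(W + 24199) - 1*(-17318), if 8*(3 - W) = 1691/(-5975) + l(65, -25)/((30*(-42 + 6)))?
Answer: 540947736468946/31235149247 ≈ 17319.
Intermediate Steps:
l(r, a) = -49 + r
W = 3919847/1290600 (W = 3 - (1691/(-5975) + (-49 + 65)/((30*(-42 + 6))))/8 = 3 - (1691*(-1/5975) + 16/((30*(-36))))/8 = 3 - (-1691/5975 + 16/(-1080))/8 = 3 - (-1691/5975 + 16*(-1/1080))/8 = 3 - (-1691/5975 - 2/135)/8 = 3 - 1/8*(-48047/161325) = 3 + 48047/1290600 = 3919847/1290600 ≈ 3.0372)
(g + 19336)/(W + 24199) - 1*(-17318) = (-5837 + 19336)/(3919847/1290600 + 24199) - 1*(-17318) = 13499/(31235149247/1290600) + 17318 = 13499*(1290600/31235149247) + 17318 = 17421809400/31235149247 + 17318 = 540947736468946/31235149247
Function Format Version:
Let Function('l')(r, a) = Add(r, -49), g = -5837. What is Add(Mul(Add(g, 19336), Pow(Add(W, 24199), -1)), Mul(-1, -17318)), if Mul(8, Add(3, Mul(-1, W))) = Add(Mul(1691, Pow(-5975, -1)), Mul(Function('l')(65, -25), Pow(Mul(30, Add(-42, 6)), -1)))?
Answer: Rational(540947736468946, 31235149247) ≈ 17319.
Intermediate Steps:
Function('l')(r, a) = Add(-49, r)
W = Rational(3919847, 1290600) (W = Add(3, Mul(Rational(-1, 8), Add(Mul(1691, Pow(-5975, -1)), Mul(Add(-49, 65), Pow(Mul(30, Add(-42, 6)), -1))))) = Add(3, Mul(Rational(-1, 8), Add(Mul(1691, Rational(-1, 5975)), Mul(16, Pow(Mul(30, -36), -1))))) = Add(3, Mul(Rational(-1, 8), Add(Rational(-1691, 5975), Mul(16, Pow(-1080, -1))))) = Add(3, Mul(Rational(-1, 8), Add(Rational(-1691, 5975), Mul(16, Rational(-1, 1080))))) = Add(3, Mul(Rational(-1, 8), Add(Rational(-1691, 5975), Rational(-2, 135)))) = Add(3, Mul(Rational(-1, 8), Rational(-48047, 161325))) = Add(3, Rational(48047, 1290600)) = Rational(3919847, 1290600) ≈ 3.0372)
Add(Mul(Add(g, 19336), Pow(Add(W, 24199), -1)), Mul(-1, -17318)) = Add(Mul(Add(-5837, 19336), Pow(Add(Rational(3919847, 1290600), 24199), -1)), Mul(-1, -17318)) = Add(Mul(13499, Pow(Rational(31235149247, 1290600), -1)), 17318) = Add(Mul(13499, Rational(1290600, 31235149247)), 17318) = Add(Rational(17421809400, 31235149247), 17318) = Rational(540947736468946, 31235149247)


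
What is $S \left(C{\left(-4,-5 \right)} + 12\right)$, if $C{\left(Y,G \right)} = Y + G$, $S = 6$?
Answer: $18$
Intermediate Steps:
$C{\left(Y,G \right)} = G + Y$
$S \left(C{\left(-4,-5 \right)} + 12\right) = 6 \left(\left(-5 - 4\right) + 12\right) = 6 \left(-9 + 12\right) = 6 \cdot 3 = 18$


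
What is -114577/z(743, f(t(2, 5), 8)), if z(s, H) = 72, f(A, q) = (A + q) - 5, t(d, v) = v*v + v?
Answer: -114577/72 ≈ -1591.3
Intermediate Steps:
t(d, v) = v + v² (t(d, v) = v² + v = v + v²)
f(A, q) = -5 + A + q
-114577/z(743, f(t(2, 5), 8)) = -114577/72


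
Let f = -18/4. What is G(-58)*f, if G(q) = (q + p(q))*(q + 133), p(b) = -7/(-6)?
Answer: 76725/4 ≈ 19181.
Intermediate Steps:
f = -9/2 (f = -18*¼ = -9/2 ≈ -4.5000)
p(b) = 7/6 (p(b) = -7*(-⅙) = 7/6)
G(q) = (133 + q)*(7/6 + q) (G(q) = (q + 7/6)*(q + 133) = (7/6 + q)*(133 + q) = (133 + q)*(7/6 + q))
G(-58)*f = (931/6 + (-58)² + (805/6)*(-58))*(-9/2) = (931/6 + 3364 - 23345/3)*(-9/2) = -8525/2*(-9/2) = 76725/4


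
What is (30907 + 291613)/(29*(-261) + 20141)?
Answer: 80630/3143 ≈ 25.654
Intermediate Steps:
(30907 + 291613)/(29*(-261) + 20141) = 322520/(-7569 + 20141) = 322520/12572 = 322520*(1/12572) = 80630/3143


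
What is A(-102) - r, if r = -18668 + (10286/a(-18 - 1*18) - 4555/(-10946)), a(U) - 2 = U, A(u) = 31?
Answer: 3535765161/186082 ≈ 19001.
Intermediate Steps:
a(U) = 2 + U
r = -3529996619/186082 (r = -18668 + (10286/(2 + (-18 - 1*18)) - 4555/(-10946)) = -18668 + (10286/(2 + (-18 - 18)) - 4555*(-1/10946)) = -18668 + (10286/(2 - 36) + 4555/10946) = -18668 + (10286/(-34) + 4555/10946) = -18668 + (10286*(-1/34) + 4555/10946) = -18668 + (-5143/17 + 4555/10946) = -18668 - 56217843/186082 = -3529996619/186082 ≈ -18970.)
A(-102) - r = 31 - 1*(-3529996619/186082) = 31 + 3529996619/186082 = 3535765161/186082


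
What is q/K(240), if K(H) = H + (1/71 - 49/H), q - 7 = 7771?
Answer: 132537120/4086361 ≈ 32.434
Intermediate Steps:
q = 7778 (q = 7 + 7771 = 7778)
K(H) = 1/71 + H - 49/H (K(H) = H + (1*(1/71) - 49/H) = H + (1/71 - 49/H) = 1/71 + H - 49/H)
q/K(240) = 7778/(1/71 + 240 - 49/240) = 7778/(4086361/17040) = 7778*(17040/4086361) = 132537120/4086361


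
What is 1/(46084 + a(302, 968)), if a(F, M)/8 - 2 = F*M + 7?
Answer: 1/2384844 ≈ 4.1931e-7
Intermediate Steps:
a(F, M) = 72 + 8*F*M (a(F, M) = 16 + 8*(F*M + 7) = 16 + 8*(7 + F*M) = 16 + (56 + 8*F*M) = 72 + 8*F*M)
1/(46084 + a(302, 968)) = 1/(46084 + (72 + 8*302*968)) = 1/(46084 + (72 + 2338688)) = 1/(46084 + 2338760) = 1/2384844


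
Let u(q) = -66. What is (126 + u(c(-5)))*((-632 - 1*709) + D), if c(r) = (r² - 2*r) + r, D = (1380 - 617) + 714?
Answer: 8160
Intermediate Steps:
D = 1477 (D = 763 + 714 = 1477)
c(r) = r² - r
(126 + u(c(-5)))*((-632 - 1*709) + D) = (126 - 66)*((-632 - 1*709) + 1477) = 60*((-632 - 709) + 1477) = 60*(-1341 + 1477) = 60*136 = 8160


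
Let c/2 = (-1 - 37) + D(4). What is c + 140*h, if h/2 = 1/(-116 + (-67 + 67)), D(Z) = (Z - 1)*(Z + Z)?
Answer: -882/29 ≈ -30.414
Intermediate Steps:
D(Z) = 2*Z*(-1 + Z) (D(Z) = (-1 + Z)*(2*Z) = 2*Z*(-1 + Z))
h = -1/58 (h = 2/(-116 + (-67 + 67)) = 2/(-116 + 0) = 2/(-116) = 2*(-1/116) = -1/58 ≈ -0.017241)
c = -28 (c = 2*((-1 - 37) + 2*4*(-1 + 4)) = 2*(-38 + 2*4*3) = 2*(-38 + 24) = 2*(-14) = -28)
c + 140*h = -28 + 140*(-1/58) = -28 - 70/29 = -882/29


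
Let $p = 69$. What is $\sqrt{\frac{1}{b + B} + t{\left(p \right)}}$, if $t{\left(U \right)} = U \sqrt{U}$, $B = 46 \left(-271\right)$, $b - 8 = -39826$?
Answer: $\frac{\sqrt{-13071 + 47154887316 \sqrt{69}}}{26142} \approx 23.941$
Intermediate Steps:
$b = -39818$ ($b = 8 - 39826 = -39818$)
$B = -12466$
$t{\left(U \right)} = U^{\frac{3}{2}}$
$\sqrt{\frac{1}{b + B} + t{\left(p \right)}} = \sqrt{\frac{1}{-39818 - 12466} + 69^{\frac{3}{2}}} = \sqrt{\frac{1}{-52284} + 69 \sqrt{69}} = \sqrt{- \frac{1}{52284} + 69 \sqrt{69}}$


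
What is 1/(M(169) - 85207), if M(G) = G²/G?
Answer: -1/85038 ≈ -1.1759e-5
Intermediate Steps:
M(G) = G
1/(M(169) - 85207) = 1/(169 - 85207) = 1/(-85038) = -1/85038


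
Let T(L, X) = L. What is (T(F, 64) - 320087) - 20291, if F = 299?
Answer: -340079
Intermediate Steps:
(T(F, 64) - 320087) - 20291 = (299 - 320087) - 20291 = -319788 - 20291 = -340079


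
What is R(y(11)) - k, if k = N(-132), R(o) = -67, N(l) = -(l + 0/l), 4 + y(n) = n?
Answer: -199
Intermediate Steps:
y(n) = -4 + n
N(l) = -l (N(l) = -(l + 0) = -l)
k = 132 (k = -1*(-132) = 132)
R(y(11)) - k = -67 - 1*132 = -67 - 132 = -199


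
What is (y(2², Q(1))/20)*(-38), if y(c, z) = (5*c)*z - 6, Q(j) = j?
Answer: -133/5 ≈ -26.600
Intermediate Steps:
y(c, z) = -6 + 5*c*z (y(c, z) = 5*c*z - 6 = -6 + 5*c*z)
(y(2², Q(1))/20)*(-38) = ((-6 + 5*2²*1)/20)*(-38) = ((-6 + 5*4*1)*(1/20))*(-38) = ((-6 + 20)*(1/20))*(-38) = (14*(1/20))*(-38) = (7/10)*(-38) = -133/5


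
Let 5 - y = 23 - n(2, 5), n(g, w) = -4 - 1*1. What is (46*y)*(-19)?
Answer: 20102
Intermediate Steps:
n(g, w) = -5 (n(g, w) = -4 - 1 = -5)
y = -23 (y = 5 - (23 - 1*(-5)) = 5 - (23 + 5) = 5 - 1*28 = 5 - 28 = -23)
(46*y)*(-19) = (46*(-23))*(-19) = -1058*(-19) = 20102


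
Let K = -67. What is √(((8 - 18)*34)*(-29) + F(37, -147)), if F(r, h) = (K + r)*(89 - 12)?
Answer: 5*√302 ≈ 86.891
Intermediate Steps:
F(r, h) = -5159 + 77*r (F(r, h) = (-67 + r)*(89 - 12) = (-67 + r)*77 = -5159 + 77*r)
√(((8 - 18)*34)*(-29) + F(37, -147)) = √(((8 - 18)*34)*(-29) + (-5159 + 77*37)) = √(-10*34*(-29) + (-5159 + 2849)) = √(-340*(-29) - 2310) = √(9860 - 2310) = √7550 = 5*√302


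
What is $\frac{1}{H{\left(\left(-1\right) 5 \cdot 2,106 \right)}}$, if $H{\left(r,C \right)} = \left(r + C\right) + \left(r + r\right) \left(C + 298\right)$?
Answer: $- \frac{1}{7984} \approx -0.00012525$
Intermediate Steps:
$H{\left(r,C \right)} = C + r + 2 r \left(298 + C\right)$ ($H{\left(r,C \right)} = \left(C + r\right) + 2 r \left(298 + C\right) = C + r + 2 r \left(298 + C\right)$)
$\frac{1}{H{\left(\left(-1\right) 5 \cdot 2,106 \right)}} = \frac{1}{106 + 597 \left(-1\right) 5 \cdot 2 + 2 \cdot 106 \left(-1\right) 5 \cdot 2} = \frac{1}{106 + 597 \left(\left(-5\right) 2\right) + 2 \cdot 106 \left(\left(-5\right) 2\right)} = \frac{1}{106 + 597 \left(-10\right) + 2 \cdot 106 \left(-10\right)} = \frac{1}{106 - 5970 - 2120} = \frac{1}{-7984} = - \frac{1}{7984}$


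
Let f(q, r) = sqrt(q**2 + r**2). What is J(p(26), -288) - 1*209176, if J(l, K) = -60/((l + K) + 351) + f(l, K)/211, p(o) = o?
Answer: -18616724/89 + 2*sqrt(20905)/211 ≈ -2.0918e+5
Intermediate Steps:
J(l, K) = -60/(351 + K + l) + sqrt(K**2 + l**2)/211 (J(l, K) = -60/((l + K) + 351) + sqrt(l**2 + K**2)/211 = -60/((K + l) + 351) + sqrt(K**2 + l**2)*(1/211) = -60/(351 + K + l) + sqrt(K**2 + l**2)/211)
J(p(26), -288) - 1*209176 = (-12660 + 351*sqrt((-288)**2 + 26**2) - 288*sqrt((-288)**2 + 26**2) + 26*sqrt((-288)**2 + 26**2))/(211*(351 - 288 + 26)) - 1*209176 = (1/211)*(-12660 + 351*sqrt(82944 + 676) - 288*sqrt(82944 + 676) + 26*sqrt(82944 + 676))/89 - 209176 = (1/211)*(1/89)*(-12660 + 351*sqrt(83620) - 576*sqrt(20905) + 26*sqrt(83620)) - 209176 = (1/211)*(1/89)*(-12660 + 351*(2*sqrt(20905)) - 576*sqrt(20905) + 26*(2*sqrt(20905))) - 209176 = (1/211)*(1/89)*(-12660 + 702*sqrt(20905) - 576*sqrt(20905) + 52*sqrt(20905)) - 209176 = (1/211)*(1/89)*(-12660 + 178*sqrt(20905)) - 209176 = (-60/89 + 2*sqrt(20905)/211) - 209176 = -18616724/89 + 2*sqrt(20905)/211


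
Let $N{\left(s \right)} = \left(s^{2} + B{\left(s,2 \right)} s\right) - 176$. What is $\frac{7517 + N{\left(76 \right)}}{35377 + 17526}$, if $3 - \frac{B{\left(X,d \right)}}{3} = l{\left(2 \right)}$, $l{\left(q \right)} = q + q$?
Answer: $\frac{12889}{52903} \approx 0.24363$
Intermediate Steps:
$l{\left(q \right)} = 2 q$
$B{\left(X,d \right)} = -3$ ($B{\left(X,d \right)} = 9 - 3 \cdot 2 \cdot 2 = 9 - 12 = -3$)
$N{\left(s \right)} = -176 + s^{2} - 3 s$ ($N{\left(s \right)} = \left(s^{2} - 3 s\right) - 176 = -176 + s^{2} - 3 s$)
$\frac{7517 + N{\left(76 \right)}}{35377 + 17526} = \frac{7517 - \left(404 - 5776\right)}{35377 + 17526} = \frac{7517 - -5372}{52903} = \left(7517 + 5372\right) \frac{1}{52903} = 12889 \cdot \frac{1}{52903} = \frac{12889}{52903}$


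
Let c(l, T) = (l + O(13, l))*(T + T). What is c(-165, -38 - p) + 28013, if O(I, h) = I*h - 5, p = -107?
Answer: -291457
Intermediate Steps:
O(I, h) = -5 + I*h
c(l, T) = 2*T*(-5 + 14*l) (c(l, T) = (l + (-5 + 13*l))*(T + T) = (-5 + 14*l)*(2*T) = 2*T*(-5 + 14*l))
c(-165, -38 - p) + 28013 = 2*(-38 - 1*(-107))*(-5 + 14*(-165)) + 28013 = 2*(-38 + 107)*(-5 - 2310) + 28013 = 2*69*(-2315) + 28013 = -319470 + 28013 = -291457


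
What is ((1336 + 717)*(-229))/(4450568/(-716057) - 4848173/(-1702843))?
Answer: 573253394097026987/4107050350963 ≈ 1.3958e+5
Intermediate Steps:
((1336 + 717)*(-229))/(4450568/(-716057) - 4848173/(-1702843)) = (2053*(-229))/(4450568*(-1/716057) - 4848173*(-1/1702843)) = -470137/(-4450568/716057 + 4848173/1702843) = -470137/(-4107050350963/1219332650051) = -470137*(-1219332650051/4107050350963) = 573253394097026987/4107050350963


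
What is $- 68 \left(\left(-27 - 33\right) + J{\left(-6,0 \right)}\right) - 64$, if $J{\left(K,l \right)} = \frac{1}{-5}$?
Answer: $\frac{20148}{5} \approx 4029.6$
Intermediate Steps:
$J{\left(K,l \right)} = - \frac{1}{5}$
$- 68 \left(\left(-27 - 33\right) + J{\left(-6,0 \right)}\right) - 64 = - 68 \left(\left(-27 - 33\right) - \frac{1}{5}\right) - 64 = - 68 \left(-60 - \frac{1}{5}\right) - 64 = \left(-68\right) \left(- \frac{301}{5}\right) - 64 = \frac{20468}{5} - 64 = \frac{20148}{5}$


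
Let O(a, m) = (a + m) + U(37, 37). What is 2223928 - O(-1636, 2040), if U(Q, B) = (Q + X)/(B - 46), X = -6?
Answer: 20011747/9 ≈ 2.2235e+6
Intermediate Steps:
U(Q, B) = (-6 + Q)/(-46 + B) (U(Q, B) = (Q - 6)/(B - 46) = (-6 + Q)/(-46 + B))
O(a, m) = -31/9 + a + m (O(a, m) = (a + m) + (-6 + 37)/(-46 + 37) = (a + m) + 31/(-9) = (a + m) - 1/9*31 = (a + m) - 31/9 = -31/9 + a + m)
2223928 - O(-1636, 2040) = 2223928 - (-31/9 - 1636 + 2040) = 2223928 - 1*3605/9 = 2223928 - 3605/9 = 20011747/9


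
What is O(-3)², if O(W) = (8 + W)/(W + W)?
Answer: 25/36 ≈ 0.69444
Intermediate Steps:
O(W) = (8 + W)/(2*W) (O(W) = (8 + W)/((2*W)) = (8 + W)*(1/(2*W)) = (8 + W)/(2*W))
O(-3)² = ((½)*(8 - 3)/(-3))² = ((½)*(-⅓)*5)² = (-⅚)² = 25/36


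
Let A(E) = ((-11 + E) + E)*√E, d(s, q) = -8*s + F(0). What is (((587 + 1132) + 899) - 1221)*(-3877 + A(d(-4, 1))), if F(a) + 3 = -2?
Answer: -5416169 + 180213*√3 ≈ -5.1040e+6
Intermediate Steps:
F(a) = -5 (F(a) = -3 - 2 = -5)
d(s, q) = -5 - 8*s (d(s, q) = -8*s - 5 = -5 - 8*s)
A(E) = √E*(-11 + 2*E) (A(E) = (-11 + 2*E)*√E = √E*(-11 + 2*E))
(((587 + 1132) + 899) - 1221)*(-3877 + A(d(-4, 1))) = (((587 + 1132) + 899) - 1221)*(-3877 + √(-5 - 8*(-4))*(-11 + 2*(-5 - 8*(-4)))) = ((1719 + 899) - 1221)*(-3877 + √(-5 + 32)*(-11 + 2*(-5 + 32))) = (2618 - 1221)*(-3877 + √27*(-11 + 2*27)) = 1397*(-3877 + (3*√3)*(-11 + 54)) = 1397*(-3877 + (3*√3)*43) = 1397*(-3877 + 129*√3) = -5416169 + 180213*√3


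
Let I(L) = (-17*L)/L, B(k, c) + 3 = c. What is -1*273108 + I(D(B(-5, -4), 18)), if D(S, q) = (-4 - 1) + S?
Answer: -273125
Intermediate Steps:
B(k, c) = -3 + c
D(S, q) = -5 + S
I(L) = -17
-1*273108 + I(D(B(-5, -4), 18)) = -1*273108 - 17 = -273108 - 17 = -273125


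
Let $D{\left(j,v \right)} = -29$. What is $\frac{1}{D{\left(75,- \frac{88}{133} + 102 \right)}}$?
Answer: $- \frac{1}{29} \approx -0.034483$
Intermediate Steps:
$\frac{1}{D{\left(75,- \frac{88}{133} + 102 \right)}} = \frac{1}{-29} = - \frac{1}{29}$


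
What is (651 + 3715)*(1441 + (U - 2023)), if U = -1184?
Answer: -7710356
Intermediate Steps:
(651 + 3715)*(1441 + (U - 2023)) = (651 + 3715)*(1441 + (-1184 - 2023)) = 4366*(1441 - 3207) = 4366*(-1766) = -7710356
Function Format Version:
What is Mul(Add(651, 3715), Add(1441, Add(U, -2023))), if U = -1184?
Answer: -7710356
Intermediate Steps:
Mul(Add(651, 3715), Add(1441, Add(U, -2023))) = Mul(Add(651, 3715), Add(1441, Add(-1184, -2023))) = Mul(4366, Add(1441, -3207)) = Mul(4366, -1766) = -7710356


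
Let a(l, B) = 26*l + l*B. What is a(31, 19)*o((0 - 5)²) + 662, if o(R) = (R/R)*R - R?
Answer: 662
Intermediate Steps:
a(l, B) = 26*l + B*l
o(R) = 0 (o(R) = 1*R - R = R - R = 0)
a(31, 19)*o((0 - 5)²) + 662 = (31*(26 + 19))*0 + 662 = (31*45)*0 + 662 = 1395*0 + 662 = 0 + 662 = 662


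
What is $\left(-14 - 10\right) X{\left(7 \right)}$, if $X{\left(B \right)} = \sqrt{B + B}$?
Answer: $- 24 \sqrt{14} \approx -89.8$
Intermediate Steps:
$X{\left(B \right)} = \sqrt{2} \sqrt{B}$ ($X{\left(B \right)} = \sqrt{2 B} = \sqrt{2} \sqrt{B}$)
$\left(-14 - 10\right) X{\left(7 \right)} = \left(-14 - 10\right) \sqrt{2} \sqrt{7} = - 24 \sqrt{14}$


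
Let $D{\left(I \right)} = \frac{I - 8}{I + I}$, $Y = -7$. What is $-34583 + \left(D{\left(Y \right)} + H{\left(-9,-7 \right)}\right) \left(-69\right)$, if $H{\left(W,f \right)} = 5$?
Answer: $- \frac{490027}{14} \approx -35002.0$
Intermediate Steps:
$D{\left(I \right)} = \frac{-8 + I}{2 I}$
$-34583 + \left(D{\left(Y \right)} + H{\left(-9,-7 \right)}\right) \left(-69\right) = -34583 + \left(\frac{-8 - 7}{2 \left(-7\right)} + 5\right) \left(-69\right) = -34583 + \left(\frac{1}{2} \left(- \frac{1}{7}\right) \left(-15\right) + 5\right) \left(-69\right) = -34583 + \left(\frac{15}{14} + 5\right) \left(-69\right) = -34583 + \frac{85}{14} \left(-69\right) = -34583 - \frac{5865}{14} = - \frac{490027}{14}$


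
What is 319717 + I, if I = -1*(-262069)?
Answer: 581786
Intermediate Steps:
I = 262069
319717 + I = 319717 + 262069 = 581786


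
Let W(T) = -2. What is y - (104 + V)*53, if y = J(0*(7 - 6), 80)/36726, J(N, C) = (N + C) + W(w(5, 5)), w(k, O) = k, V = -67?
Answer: -12003268/6121 ≈ -1961.0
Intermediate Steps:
J(N, C) = -2 + C + N (J(N, C) = (N + C) - 2 = (C + N) - 2 = -2 + C + N)
y = 13/6121 (y = (-2 + 80 + 0*(7 - 6))/36726 = (-2 + 80 + 0*1)*(1/36726) = (-2 + 80 + 0)*(1/36726) = 78*(1/36726) = 13/6121 ≈ 0.0021238)
y - (104 + V)*53 = 13/6121 - (104 - 67)*53 = 13/6121 - 37*53 = 13/6121 - 1*1961 = 13/6121 - 1961 = -12003268/6121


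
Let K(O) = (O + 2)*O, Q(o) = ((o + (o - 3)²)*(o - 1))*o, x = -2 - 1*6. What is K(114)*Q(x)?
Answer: 107590464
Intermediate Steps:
x = -8 (x = -2 - 6 = -8)
Q(o) = o*(-1 + o)*(o + (-3 + o)²) (Q(o) = ((o + (-3 + o)²)*(-1 + o))*o = ((-1 + o)*(o + (-3 + o)²))*o = o*(-1 + o)*(o + (-3 + o)²))
K(O) = O*(2 + O) (K(O) = (2 + O)*O = O*(2 + O))
K(114)*Q(x) = (114*(2 + 114))*(-8*(-9 + (-8)³ - 6*(-8)² + 14*(-8))) = (114*116)*(-8*(-9 - 512 - 6*64 - 112)) = 13224*(-8*(-9 - 512 - 384 - 112)) = 13224*(-8*(-1017)) = 13224*8136 = 107590464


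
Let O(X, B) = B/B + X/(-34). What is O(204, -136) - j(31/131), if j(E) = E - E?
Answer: -5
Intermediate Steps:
O(X, B) = 1 - X/34 (O(X, B) = 1 + X*(-1/34) = 1 - X/34)
j(E) = 0
O(204, -136) - j(31/131) = (1 - 1/34*204) - 1*0 = (1 - 6) + 0 = -5 + 0 = -5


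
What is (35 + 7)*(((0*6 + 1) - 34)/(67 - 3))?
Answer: -693/32 ≈ -21.656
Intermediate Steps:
(35 + 7)*(((0*6 + 1) - 34)/(67 - 3)) = 42*(((0 + 1) - 34)/64) = 42*((1 - 34)*(1/64)) = 42*(-33*1/64) = 42*(-33/64) = -693/32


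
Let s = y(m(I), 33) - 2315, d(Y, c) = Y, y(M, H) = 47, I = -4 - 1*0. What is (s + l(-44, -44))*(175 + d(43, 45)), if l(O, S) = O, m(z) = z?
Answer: -504016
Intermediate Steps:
I = -4 (I = -4 + 0 = -4)
s = -2268 (s = 47 - 2315 = -2268)
(s + l(-44, -44))*(175 + d(43, 45)) = (-2268 - 44)*(175 + 43) = -2312*218 = -504016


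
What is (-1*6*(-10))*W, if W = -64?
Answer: -3840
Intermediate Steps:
(-1*6*(-10))*W = (-1*6*(-10))*(-64) = -6*(-10)*(-64) = 60*(-64) = -3840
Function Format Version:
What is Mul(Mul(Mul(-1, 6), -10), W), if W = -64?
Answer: -3840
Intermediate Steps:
Mul(Mul(Mul(-1, 6), -10), W) = Mul(Mul(Mul(-1, 6), -10), -64) = Mul(Mul(-6, -10), -64) = Mul(60, -64) = -3840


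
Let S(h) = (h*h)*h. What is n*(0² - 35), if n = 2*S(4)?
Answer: -4480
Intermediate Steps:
S(h) = h³ (S(h) = h²*h = h³)
n = 128 (n = 2*4³ = 2*64 = 128)
n*(0² - 35) = 128*(0² - 35) = 128*(0 - 35) = 128*(-35) = -4480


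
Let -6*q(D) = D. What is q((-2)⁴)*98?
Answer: -784/3 ≈ -261.33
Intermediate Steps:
q(D) = -D/6
q((-2)⁴)*98 = -⅙*(-2)⁴*98 = -⅙*16*98 = -8/3*98 = -784/3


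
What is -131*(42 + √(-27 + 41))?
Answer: -5502 - 131*√14 ≈ -5992.2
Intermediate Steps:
-131*(42 + √(-27 + 41)) = -131*(42 + √14) = -5502 - 131*√14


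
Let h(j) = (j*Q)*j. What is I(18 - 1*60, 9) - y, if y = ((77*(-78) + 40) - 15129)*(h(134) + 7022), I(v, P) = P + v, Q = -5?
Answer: -1745780043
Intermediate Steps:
h(j) = -5*j**2 (h(j) = (j*(-5))*j = (-5*j)*j = -5*j**2)
y = 1745780010 (y = ((77*(-78) + 40) - 15129)*(-5*134**2 + 7022) = ((-6006 + 40) - 15129)*(-5*17956 + 7022) = (-5966 - 15129)*(-89780 + 7022) = -21095*(-82758) = 1745780010)
I(18 - 1*60, 9) - y = (9 + (18 - 1*60)) - 1*1745780010 = (9 + (18 - 60)) - 1745780010 = (9 - 42) - 1745780010 = -33 - 1745780010 = -1745780043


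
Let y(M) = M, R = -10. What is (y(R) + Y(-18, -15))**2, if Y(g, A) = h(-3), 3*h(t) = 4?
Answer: 676/9 ≈ 75.111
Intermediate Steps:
h(t) = 4/3 (h(t) = (1/3)*4 = 4/3)
Y(g, A) = 4/3
(y(R) + Y(-18, -15))**2 = (-10 + 4/3)**2 = (-26/3)**2 = 676/9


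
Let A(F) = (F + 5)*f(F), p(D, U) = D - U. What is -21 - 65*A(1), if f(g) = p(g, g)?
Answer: -21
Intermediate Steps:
f(g) = 0 (f(g) = g - g = 0)
A(F) = 0 (A(F) = (F + 5)*0 = (5 + F)*0 = 0)
-21 - 65*A(1) = -21 - 65*0 = -21 + 0 = -21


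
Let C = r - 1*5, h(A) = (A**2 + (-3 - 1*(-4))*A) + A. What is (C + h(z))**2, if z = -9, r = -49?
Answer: 81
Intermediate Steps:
h(A) = A**2 + 2*A (h(A) = (A**2 + (-3 + 4)*A) + A = (A**2 + 1*A) + A = (A**2 + A) + A = (A + A**2) + A = A**2 + 2*A)
C = -54 (C = -49 - 1*5 = -49 - 5 = -54)
(C + h(z))**2 = (-54 - 9*(2 - 9))**2 = (-54 - 9*(-7))**2 = (-54 + 63)**2 = 9**2 = 81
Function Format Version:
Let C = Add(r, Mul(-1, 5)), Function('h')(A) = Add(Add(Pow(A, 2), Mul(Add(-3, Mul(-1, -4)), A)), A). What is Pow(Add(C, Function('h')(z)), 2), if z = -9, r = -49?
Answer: 81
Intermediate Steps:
Function('h')(A) = Add(Pow(A, 2), Mul(2, A)) (Function('h')(A) = Add(Add(Pow(A, 2), Mul(Add(-3, 4), A)), A) = Add(Add(Pow(A, 2), Mul(1, A)), A) = Add(Add(Pow(A, 2), A), A) = Add(Add(A, Pow(A, 2)), A) = Add(Pow(A, 2), Mul(2, A)))
C = -54 (C = Add(-49, Mul(-1, 5)) = Add(-49, -5) = -54)
Pow(Add(C, Function('h')(z)), 2) = Pow(Add(-54, Mul(-9, Add(2, -9))), 2) = Pow(Add(-54, Mul(-9, -7)), 2) = Pow(Add(-54, 63), 2) = Pow(9, 2) = 81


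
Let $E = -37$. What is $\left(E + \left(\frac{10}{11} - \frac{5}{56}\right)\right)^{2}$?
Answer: $\frac{496710369}{379456} \approx 1309.0$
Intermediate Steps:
$\left(E + \left(\frac{10}{11} - \frac{5}{56}\right)\right)^{2} = \left(-37 + \left(\frac{10}{11} - \frac{5}{56}\right)\right)^{2} = \left(-37 + \frac{505}{616}\right)^{2} = \left(- \frac{22287}{616}\right)^{2} = \frac{496710369}{379456}$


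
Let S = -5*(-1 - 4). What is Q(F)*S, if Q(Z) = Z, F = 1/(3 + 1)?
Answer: 25/4 ≈ 6.2500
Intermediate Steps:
F = ¼ (F = 1/4 = ¼ ≈ 0.25000)
S = 25 (S = -5*(-5) = 25)
Q(F)*S = (¼)*25 = 25/4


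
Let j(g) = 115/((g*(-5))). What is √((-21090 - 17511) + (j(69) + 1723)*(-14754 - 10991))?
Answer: I*√399497889/3 ≈ 6662.5*I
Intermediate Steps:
j(g) = -23/g (j(g) = 115/((-5*g)) = 115*(-1/(5*g)) = -23/g)
√((-21090 - 17511) + (j(69) + 1723)*(-14754 - 10991)) = √((-21090 - 17511) + (-23/69 + 1723)*(-14754 - 10991)) = √(-38601 + (-23*1/69 + 1723)*(-25745)) = √(-38601 + (-⅓ + 1723)*(-25745)) = √(-38601 + (5168/3)*(-25745)) = √(-38601 - 133050160/3) = √(-133165963/3) = I*√399497889/3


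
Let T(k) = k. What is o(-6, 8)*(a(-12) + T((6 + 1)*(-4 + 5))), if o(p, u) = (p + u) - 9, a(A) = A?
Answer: 35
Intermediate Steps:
o(p, u) = -9 + p + u
o(-6, 8)*(a(-12) + T((6 + 1)*(-4 + 5))) = (-9 - 6 + 8)*(-12 + (6 + 1)*(-4 + 5)) = -7*(-12 + 7*1) = -7*(-12 + 7) = -7*(-5) = 35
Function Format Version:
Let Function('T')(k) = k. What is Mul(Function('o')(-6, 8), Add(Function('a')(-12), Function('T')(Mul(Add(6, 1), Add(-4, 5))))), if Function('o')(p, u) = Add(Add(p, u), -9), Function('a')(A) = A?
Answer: 35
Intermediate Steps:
Function('o')(p, u) = Add(-9, p, u)
Mul(Function('o')(-6, 8), Add(Function('a')(-12), Function('T')(Mul(Add(6, 1), Add(-4, 5))))) = Mul(Add(-9, -6, 8), Add(-12, Mul(Add(6, 1), Add(-4, 5)))) = Mul(-7, Add(-12, Mul(7, 1))) = Mul(-7, Add(-12, 7)) = Mul(-7, -5) = 35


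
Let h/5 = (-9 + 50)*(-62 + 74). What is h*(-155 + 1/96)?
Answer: -3050195/8 ≈ -3.8127e+5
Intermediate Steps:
h = 2460 (h = 5*((-9 + 50)*(-62 + 74)) = 5*(41*12) = 5*492 = 2460)
h*(-155 + 1/96) = 2460*(-155 + 1/96) = 2460*(-14879/96) = -3050195/8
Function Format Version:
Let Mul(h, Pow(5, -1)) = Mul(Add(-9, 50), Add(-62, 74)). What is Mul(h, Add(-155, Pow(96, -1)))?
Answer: Rational(-3050195, 8) ≈ -3.8127e+5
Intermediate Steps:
h = 2460 (h = Mul(5, Mul(Add(-9, 50), Add(-62, 74))) = Mul(5, Mul(41, 12)) = Mul(5, 492) = 2460)
Mul(h, Add(-155, Pow(96, -1))) = Mul(2460, Add(-155, Pow(96, -1))) = Mul(2460, Add(-155, Rational(1, 96))) = Mul(2460, Rational(-14879, 96)) = Rational(-3050195, 8)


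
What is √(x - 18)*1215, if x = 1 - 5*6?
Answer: 1215*I*√47 ≈ 8329.6*I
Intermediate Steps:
x = -29 (x = 1 - 30 = -29)
√(x - 18)*1215 = √(-29 - 18)*1215 = √(-47)*1215 = (I*√47)*1215 = 1215*I*√47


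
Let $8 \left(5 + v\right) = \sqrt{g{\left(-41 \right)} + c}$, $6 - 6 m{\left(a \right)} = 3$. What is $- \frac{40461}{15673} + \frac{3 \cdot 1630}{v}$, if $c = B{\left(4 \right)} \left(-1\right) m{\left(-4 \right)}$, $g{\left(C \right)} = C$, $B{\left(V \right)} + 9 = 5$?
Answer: $- \frac{24591425979}{25688047} - \frac{39120 i \sqrt{39}}{1639} \approx -957.31 - 149.06 i$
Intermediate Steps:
$m{\left(a \right)} = \frac{1}{2}$ ($m{\left(a \right)} = 1 - \frac{1}{2} = \frac{1}{2}$)
$B{\left(V \right)} = -4$ ($B{\left(V \right)} = -9 + 5 = -4$)
$c = 2$ ($c = \left(-4\right) \left(-1\right) \frac{1}{2} = 4 \cdot \frac{1}{2} = 2$)
$v = -5 + \frac{i \sqrt{39}}{8}$ ($v = -5 + \frac{\sqrt{-41 + 2}}{8} = -5 + \frac{\sqrt{-39}}{8} = -5 + \frac{i \sqrt{39}}{8} \approx -5.0 + 0.78062 i$)
$- \frac{40461}{15673} + \frac{3 \cdot 1630}{v} = - \frac{40461}{15673} + \frac{3 \cdot 1630}{-5 + \frac{i \sqrt{39}}{8}} = \left(-40461\right) \frac{1}{15673} + \frac{4890}{-5 + \frac{i \sqrt{39}}{8}} = - \frac{40461}{15673} + \frac{4890}{-5 + \frac{i \sqrt{39}}{8}}$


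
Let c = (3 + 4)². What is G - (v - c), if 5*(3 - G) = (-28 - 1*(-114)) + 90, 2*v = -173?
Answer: 1033/10 ≈ 103.30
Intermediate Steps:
v = -173/2 (v = (½)*(-173) = -173/2 ≈ -86.500)
c = 49 (c = 7² = 49)
G = -161/5 (G = 3 - ((-28 - 1*(-114)) + 90)/5 = 3 - ((-28 + 114) + 90)/5 = 3 - (86 + 90)/5 = 3 - ⅕*176 = 3 - 176/5 = -161/5 ≈ -32.200)
G - (v - c) = -161/5 - (-173/2 - 1*49) = -161/5 - (-173/2 - 49) = -161/5 - 1*(-271/2) = -161/5 + 271/2 = 1033/10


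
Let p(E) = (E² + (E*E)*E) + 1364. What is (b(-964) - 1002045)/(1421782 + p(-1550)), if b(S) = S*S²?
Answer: 896843389/3720049354 ≈ 0.24108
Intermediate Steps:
b(S) = S³
p(E) = 1364 + E² + E³ (p(E) = (E² + E²*E) + 1364 = (E² + E³) + 1364 = 1364 + E² + E³)
(b(-964) - 1002045)/(1421782 + p(-1550)) = ((-964)³ - 1002045)/(1421782 + (1364 + (-1550)² + (-1550)³)) = (-895841344 - 1002045)/(1421782 + (1364 + 2402500 - 3723875000)) = -896843389/(1421782 - 3721471136) = -896843389/(-3720049354) = -896843389*(-1/3720049354) = 896843389/3720049354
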